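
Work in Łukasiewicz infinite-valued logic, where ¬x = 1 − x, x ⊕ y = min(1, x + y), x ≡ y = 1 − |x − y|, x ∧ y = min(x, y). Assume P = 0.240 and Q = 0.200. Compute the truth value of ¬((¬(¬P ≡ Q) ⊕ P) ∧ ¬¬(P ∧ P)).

¬P = 1 − 0.240 = 0.760
¬P ≡ Q = 1 − |0.760 − 0.200| = 1 − 0.560 = 0.440
¬(¬P ≡ Q) = 1 − 0.440 = 0.560
¬(¬P ≡ Q) ⊕ P = min(1, 0.560 + 0.240) = min(1, 0.800) = 0.800
P ∧ P = min(0.240, 0.240) = 0.240
¬(P ∧ P) = 1 − 0.240 = 0.760
¬¬(P ∧ P) = 1 − 0.760 = 0.240
(¬(¬P ≡ Q) ⊕ P) ∧ ¬¬(P ∧ P) = min(0.800, 0.240) = 0.240
¬((¬(¬P ≡ Q) ⊕ P) ∧ ¬¬(P ∧ P)) = 1 − 0.240 = 0.760

0.760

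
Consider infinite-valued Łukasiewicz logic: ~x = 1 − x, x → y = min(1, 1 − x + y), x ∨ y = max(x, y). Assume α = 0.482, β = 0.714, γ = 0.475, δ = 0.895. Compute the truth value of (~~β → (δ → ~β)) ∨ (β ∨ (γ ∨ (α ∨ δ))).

0.895

~β = 1 − 0.714 = 0.286
~~β = 1 − 0.286 = 0.714
δ → ~β = min(1, 1 − 0.895 + 0.286) = min(1, 0.391) = 0.391
~~β → (δ → ~β) = min(1, 1 − 0.714 + 0.391) = min(1, 0.677) = 0.677
α ∨ δ = max(0.482, 0.895) = 0.895
γ ∨ (α ∨ δ) = max(0.475, 0.895) = 0.895
β ∨ (γ ∨ (α ∨ δ)) = max(0.714, 0.895) = 0.895
(~~β → (δ → ~β)) ∨ (β ∨ (γ ∨ (α ∨ δ))) = max(0.677, 0.895) = 0.895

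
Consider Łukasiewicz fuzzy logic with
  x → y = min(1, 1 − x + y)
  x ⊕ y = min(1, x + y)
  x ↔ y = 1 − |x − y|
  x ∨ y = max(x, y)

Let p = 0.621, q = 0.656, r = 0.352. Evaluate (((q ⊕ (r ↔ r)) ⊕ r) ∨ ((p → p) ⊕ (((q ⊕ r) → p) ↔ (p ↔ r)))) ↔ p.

0.621

r ↔ r = 1 − |0.352 − 0.352| = 1 − 0.000 = 1.000
q ⊕ (r ↔ r) = min(1, 0.656 + 1.000) = min(1, 1.656) = 1.000
(q ⊕ (r ↔ r)) ⊕ r = min(1, 1.000 + 0.352) = min(1, 1.352) = 1.000
p → p = min(1, 1 − 0.621 + 0.621) = min(1, 1.000) = 1.000
q ⊕ r = min(1, 0.656 + 0.352) = min(1, 1.008) = 1.000
(q ⊕ r) → p = min(1, 1 − 1.000 + 0.621) = min(1, 0.621) = 0.621
p ↔ r = 1 − |0.621 − 0.352| = 1 − 0.269 = 0.731
((q ⊕ r) → p) ↔ (p ↔ r) = 1 − |0.621 − 0.731| = 1 − 0.110 = 0.890
(p → p) ⊕ (((q ⊕ r) → p) ↔ (p ↔ r)) = min(1, 1.000 + 0.890) = min(1, 1.890) = 1.000
((q ⊕ (r ↔ r)) ⊕ r) ∨ ((p → p) ⊕ (((q ⊕ r) → p) ↔ (p ↔ r))) = max(1.000, 1.000) = 1.000
(((q ⊕ (r ↔ r)) ⊕ r) ∨ ((p → p) ⊕ (((q ⊕ r) → p) ↔ (p ↔ r)))) ↔ p = 1 − |1.000 − 0.621| = 1 − 0.379 = 0.621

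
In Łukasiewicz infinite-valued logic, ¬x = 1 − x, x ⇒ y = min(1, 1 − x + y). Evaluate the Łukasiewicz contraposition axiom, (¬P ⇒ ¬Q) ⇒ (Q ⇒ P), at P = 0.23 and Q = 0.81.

1.00

¬P = 1 − 0.23 = 0.77
¬Q = 1 − 0.81 = 0.19
¬P ⇒ ¬Q = min(1, 1 − 0.77 + 0.19) = min(1, 0.42) = 0.42
Q ⇒ P = min(1, 1 − 0.81 + 0.23) = min(1, 0.42) = 0.42
(¬P ⇒ ¬Q) ⇒ (Q ⇒ P) = min(1, 1 − 0.42 + 0.42) = min(1, 1.00) = 1.00
(As expected: an axiom of Ł∞, always 1.)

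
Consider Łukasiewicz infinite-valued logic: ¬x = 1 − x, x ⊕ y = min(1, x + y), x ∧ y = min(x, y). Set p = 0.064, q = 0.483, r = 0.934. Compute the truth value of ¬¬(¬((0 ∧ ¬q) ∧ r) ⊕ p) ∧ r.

0.934

¬q = 1 − 0.483 = 0.517
0 ∧ ¬q = min(0.000, 0.517) = 0.000
(0 ∧ ¬q) ∧ r = min(0.000, 0.934) = 0.000
¬((0 ∧ ¬q) ∧ r) = 1 − 0.000 = 1.000
¬((0 ∧ ¬q) ∧ r) ⊕ p = min(1, 1.000 + 0.064) = min(1, 1.064) = 1.000
¬(¬((0 ∧ ¬q) ∧ r) ⊕ p) = 1 − 1.000 = 0.000
¬¬(¬((0 ∧ ¬q) ∧ r) ⊕ p) = 1 − 0.000 = 1.000
¬¬(¬((0 ∧ ¬q) ∧ r) ⊕ p) ∧ r = min(1.000, 0.934) = 0.934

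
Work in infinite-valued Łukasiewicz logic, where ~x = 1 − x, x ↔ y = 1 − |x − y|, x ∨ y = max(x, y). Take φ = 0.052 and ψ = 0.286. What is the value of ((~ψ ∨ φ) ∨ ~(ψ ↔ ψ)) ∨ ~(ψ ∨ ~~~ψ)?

0.714

~ψ = 1 − 0.286 = 0.714
~ψ ∨ φ = max(0.714, 0.052) = 0.714
ψ ↔ ψ = 1 − |0.286 − 0.286| = 1 − 0.000 = 1.000
~(ψ ↔ ψ) = 1 − 1.000 = 0.000
(~ψ ∨ φ) ∨ ~(ψ ↔ ψ) = max(0.714, 0.000) = 0.714
~~ψ = 1 − 0.714 = 0.286
~~~ψ = 1 − 0.286 = 0.714
ψ ∨ ~~~ψ = max(0.286, 0.714) = 0.714
~(ψ ∨ ~~~ψ) = 1 − 0.714 = 0.286
((~ψ ∨ φ) ∨ ~(ψ ↔ ψ)) ∨ ~(ψ ∨ ~~~ψ) = max(0.714, 0.286) = 0.714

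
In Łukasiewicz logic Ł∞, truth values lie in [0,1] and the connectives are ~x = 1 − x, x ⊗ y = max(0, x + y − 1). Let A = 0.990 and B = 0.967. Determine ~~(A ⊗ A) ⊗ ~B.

0.013

A ⊗ A = max(0, 0.990 + 0.990 − 1) = max(0, 0.980) = 0.980
~(A ⊗ A) = 1 − 0.980 = 0.020
~~(A ⊗ A) = 1 − 0.020 = 0.980
~B = 1 − 0.967 = 0.033
~~(A ⊗ A) ⊗ ~B = max(0, 0.980 + 0.033 − 1) = max(0, 0.013) = 0.013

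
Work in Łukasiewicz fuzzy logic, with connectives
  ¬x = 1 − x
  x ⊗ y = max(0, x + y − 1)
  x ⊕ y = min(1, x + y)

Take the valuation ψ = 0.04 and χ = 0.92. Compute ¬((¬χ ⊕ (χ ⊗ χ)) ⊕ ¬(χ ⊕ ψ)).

¬χ = 1 − 0.92 = 0.08
χ ⊗ χ = max(0, 0.92 + 0.92 − 1) = max(0, 0.84) = 0.84
¬χ ⊕ (χ ⊗ χ) = min(1, 0.08 + 0.84) = min(1, 0.92) = 0.92
χ ⊕ ψ = min(1, 0.92 + 0.04) = min(1, 0.96) = 0.96
¬(χ ⊕ ψ) = 1 − 0.96 = 0.04
(¬χ ⊕ (χ ⊗ χ)) ⊕ ¬(χ ⊕ ψ) = min(1, 0.92 + 0.04) = min(1, 0.96) = 0.96
¬((¬χ ⊕ (χ ⊗ χ)) ⊕ ¬(χ ⊕ ψ)) = 1 − 0.96 = 0.04

0.04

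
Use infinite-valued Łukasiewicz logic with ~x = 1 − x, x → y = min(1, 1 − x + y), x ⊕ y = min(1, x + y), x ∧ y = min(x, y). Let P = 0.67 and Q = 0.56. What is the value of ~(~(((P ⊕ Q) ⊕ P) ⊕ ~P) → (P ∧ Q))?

0.00

P ⊕ Q = min(1, 0.67 + 0.56) = min(1, 1.23) = 1.00
(P ⊕ Q) ⊕ P = min(1, 1.00 + 0.67) = min(1, 1.67) = 1.00
~P = 1 − 0.67 = 0.33
((P ⊕ Q) ⊕ P) ⊕ ~P = min(1, 1.00 + 0.33) = min(1, 1.33) = 1.00
~(((P ⊕ Q) ⊕ P) ⊕ ~P) = 1 − 1.00 = 0.00
P ∧ Q = min(0.67, 0.56) = 0.56
~(((P ⊕ Q) ⊕ P) ⊕ ~P) → (P ∧ Q) = min(1, 1 − 0.00 + 0.56) = min(1, 1.56) = 1.00
~(~(((P ⊕ Q) ⊕ P) ⊕ ~P) → (P ∧ Q)) = 1 − 1.00 = 0.00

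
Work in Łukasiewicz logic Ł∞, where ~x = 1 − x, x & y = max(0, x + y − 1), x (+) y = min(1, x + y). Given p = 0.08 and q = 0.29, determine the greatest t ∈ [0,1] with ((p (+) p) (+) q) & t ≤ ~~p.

0.63

p (+) p = min(1, 0.08 + 0.08) = min(1, 0.16) = 0.16
(p (+) p) (+) q = min(1, 0.16 + 0.29) = min(1, 0.45) = 0.45
So the left factor is (p (+) p) (+) q = 0.45.
~p = 1 − 0.08 = 0.92
~~p = 1 − 0.92 = 0.08
So the right-hand bound is ~~p = 0.08.
The residuum of the Łukasiewicz t-norm gives the supremum: min(1, 1 − 0.45 + 0.08).
1 − 0.45 + 0.08 = 0.63, so t = min(1, 0.63) = 0.63.
Check: 0.45 & 0.63 = max(0, 0.08) = 0.08 ≤ 0.08.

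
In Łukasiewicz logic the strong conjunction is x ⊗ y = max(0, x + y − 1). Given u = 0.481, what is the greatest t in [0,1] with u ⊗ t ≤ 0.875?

1.000

The residuum of the Łukasiewicz t-norm gives the supremum: min(1, 1 − 0.481 + 0.875).
1 − 0.481 + 0.875 = 1.394, so t = min(1, 1.394) = 1.000.
Check: 0.481 ⊗ 1.000 = max(0, 0.481) = 0.481 ≤ 0.875.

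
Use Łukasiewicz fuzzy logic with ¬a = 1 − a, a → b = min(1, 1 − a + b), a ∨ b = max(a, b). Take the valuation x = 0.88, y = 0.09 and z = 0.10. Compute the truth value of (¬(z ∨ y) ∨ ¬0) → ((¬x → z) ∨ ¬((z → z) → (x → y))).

0.98

z ∨ y = max(0.10, 0.09) = 0.10
¬(z ∨ y) = 1 − 0.10 = 0.90
¬0 = 1 − 0.00 = 1.00
¬(z ∨ y) ∨ ¬0 = max(0.90, 1.00) = 1.00
¬x = 1 − 0.88 = 0.12
¬x → z = min(1, 1 − 0.12 + 0.10) = min(1, 0.98) = 0.98
z → z = min(1, 1 − 0.10 + 0.10) = min(1, 1.00) = 1.00
x → y = min(1, 1 − 0.88 + 0.09) = min(1, 0.21) = 0.21
(z → z) → (x → y) = min(1, 1 − 1.00 + 0.21) = min(1, 0.21) = 0.21
¬((z → z) → (x → y)) = 1 − 0.21 = 0.79
(¬x → z) ∨ ¬((z → z) → (x → y)) = max(0.98, 0.79) = 0.98
(¬(z ∨ y) ∨ ¬0) → ((¬x → z) ∨ ¬((z → z) → (x → y))) = min(1, 1 − 1.00 + 0.98) = min(1, 0.98) = 0.98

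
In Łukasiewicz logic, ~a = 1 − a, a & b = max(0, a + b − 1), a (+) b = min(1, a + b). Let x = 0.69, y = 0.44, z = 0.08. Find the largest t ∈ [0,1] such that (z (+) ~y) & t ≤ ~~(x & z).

~y = 1 − 0.44 = 0.56
z (+) ~y = min(1, 0.08 + 0.56) = min(1, 0.64) = 0.64
So the left factor is z (+) ~y = 0.64.
x & z = max(0, 0.69 + 0.08 − 1) = max(0, -0.23) = 0.00
~(x & z) = 1 − 0.00 = 1.00
~~(x & z) = 1 − 1.00 = 0.00
So the right-hand bound is ~~(x & z) = 0.00.
The residuum of the Łukasiewicz t-norm gives the supremum: min(1, 1 − 0.64 + 0.00).
1 − 0.64 + 0.00 = 0.36, so t = min(1, 0.36) = 0.36.
Check: 0.64 & 0.36 = max(0, 0.00) = 0.00 ≤ 0.00.

0.36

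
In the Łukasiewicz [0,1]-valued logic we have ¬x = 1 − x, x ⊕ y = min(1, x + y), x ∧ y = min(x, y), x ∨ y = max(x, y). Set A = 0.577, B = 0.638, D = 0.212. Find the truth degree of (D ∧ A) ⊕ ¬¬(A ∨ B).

0.850

D ∧ A = min(0.212, 0.577) = 0.212
A ∨ B = max(0.577, 0.638) = 0.638
¬(A ∨ B) = 1 − 0.638 = 0.362
¬¬(A ∨ B) = 1 − 0.362 = 0.638
(D ∧ A) ⊕ ¬¬(A ∨ B) = min(1, 0.212 + 0.638) = min(1, 0.850) = 0.850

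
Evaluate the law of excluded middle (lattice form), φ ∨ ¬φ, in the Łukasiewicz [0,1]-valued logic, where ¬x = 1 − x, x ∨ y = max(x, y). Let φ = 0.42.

¬φ = 1 − 0.42 = 0.58
φ ∨ ¬φ = max(0.42, 0.58) = 0.58
(The value 0.58 < 1 shows this instance is not satisfied; not a Ł∞-tautology — its value is max(a, 1−a).)

0.58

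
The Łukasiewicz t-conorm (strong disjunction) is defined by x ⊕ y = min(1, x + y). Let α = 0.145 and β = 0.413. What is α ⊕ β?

α ⊕ β = min(1, 0.145 + 0.413) = min(1, 0.558) = 0.558
For comparison, the Gödel t-conorm max(x, y) would give 0.413.

0.558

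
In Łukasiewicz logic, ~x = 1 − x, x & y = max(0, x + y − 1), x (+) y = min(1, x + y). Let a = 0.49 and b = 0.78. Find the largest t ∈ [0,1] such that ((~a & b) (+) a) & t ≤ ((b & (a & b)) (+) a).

0.76

~a = 1 − 0.49 = 0.51
~a & b = max(0, 0.51 + 0.78 − 1) = max(0, 0.29) = 0.29
(~a & b) (+) a = min(1, 0.29 + 0.49) = min(1, 0.78) = 0.78
So the left factor is (~a & b) (+) a = 0.78.
a & b = max(0, 0.49 + 0.78 − 1) = max(0, 0.27) = 0.27
b & (a & b) = max(0, 0.78 + 0.27 − 1) = max(0, 0.05) = 0.05
(b & (a & b)) (+) a = min(1, 0.05 + 0.49) = min(1, 0.54) = 0.54
So the right-hand bound is (b & (a & b)) (+) a = 0.54.
The residuum of the Łukasiewicz t-norm gives the supremum: min(1, 1 − 0.78 + 0.54).
1 − 0.78 + 0.54 = 0.76, so t = min(1, 0.76) = 0.76.
Check: 0.78 & 0.76 = max(0, 0.54) = 0.54 ≤ 0.54.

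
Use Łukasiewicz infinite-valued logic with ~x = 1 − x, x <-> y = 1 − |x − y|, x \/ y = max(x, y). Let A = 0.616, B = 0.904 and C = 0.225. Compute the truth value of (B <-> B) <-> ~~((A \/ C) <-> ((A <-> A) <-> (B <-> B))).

B <-> B = 1 − |0.904 − 0.904| = 1 − 0.000 = 1.000
A \/ C = max(0.616, 0.225) = 0.616
A <-> A = 1 − |0.616 − 0.616| = 1 − 0.000 = 1.000
(A <-> A) <-> (B <-> B) = 1 − |1.000 − 1.000| = 1 − 0.000 = 1.000
(A \/ C) <-> ((A <-> A) <-> (B <-> B)) = 1 − |0.616 − 1.000| = 1 − 0.384 = 0.616
~((A \/ C) <-> ((A <-> A) <-> (B <-> B))) = 1 − 0.616 = 0.384
~~((A \/ C) <-> ((A <-> A) <-> (B <-> B))) = 1 − 0.384 = 0.616
(B <-> B) <-> ~~((A \/ C) <-> ((A <-> A) <-> (B <-> B))) = 1 − |1.000 − 0.616| = 1 − 0.384 = 0.616

0.616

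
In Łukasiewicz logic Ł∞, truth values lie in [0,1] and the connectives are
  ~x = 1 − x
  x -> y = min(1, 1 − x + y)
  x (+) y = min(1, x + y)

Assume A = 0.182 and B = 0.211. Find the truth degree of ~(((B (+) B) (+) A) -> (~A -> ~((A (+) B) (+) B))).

B (+) B = min(1, 0.211 + 0.211) = min(1, 0.422) = 0.422
(B (+) B) (+) A = min(1, 0.422 + 0.182) = min(1, 0.604) = 0.604
~A = 1 − 0.182 = 0.818
A (+) B = min(1, 0.182 + 0.211) = min(1, 0.393) = 0.393
(A (+) B) (+) B = min(1, 0.393 + 0.211) = min(1, 0.604) = 0.604
~((A (+) B) (+) B) = 1 − 0.604 = 0.396
~A -> ~((A (+) B) (+) B) = min(1, 1 − 0.818 + 0.396) = min(1, 0.578) = 0.578
((B (+) B) (+) A) -> (~A -> ~((A (+) B) (+) B)) = min(1, 1 − 0.604 + 0.578) = min(1, 0.974) = 0.974
~(((B (+) B) (+) A) -> (~A -> ~((A (+) B) (+) B))) = 1 − 0.974 = 0.026

0.026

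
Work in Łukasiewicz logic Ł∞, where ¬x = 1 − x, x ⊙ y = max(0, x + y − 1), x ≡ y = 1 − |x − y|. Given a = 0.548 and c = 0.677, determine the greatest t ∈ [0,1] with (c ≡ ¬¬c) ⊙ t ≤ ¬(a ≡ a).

0.000

¬c = 1 − 0.677 = 0.323
¬¬c = 1 − 0.323 = 0.677
c ≡ ¬¬c = 1 − |0.677 − 0.677| = 1 − 0.000 = 1.000
So the left factor is c ≡ ¬¬c = 1.000.
a ≡ a = 1 − |0.548 − 0.548| = 1 − 0.000 = 1.000
¬(a ≡ a) = 1 − 1.000 = 0.000
So the right-hand bound is ¬(a ≡ a) = 0.000.
The residuum of the Łukasiewicz t-norm gives the supremum: min(1, 1 − 1.000 + 0.000).
1 − 1.000 + 0.000 = 0.000, so t = min(1, 0.000) = 0.000.
Check: 1.000 ⊙ 0.000 = max(0, 0.000) = 0.000 ≤ 0.000.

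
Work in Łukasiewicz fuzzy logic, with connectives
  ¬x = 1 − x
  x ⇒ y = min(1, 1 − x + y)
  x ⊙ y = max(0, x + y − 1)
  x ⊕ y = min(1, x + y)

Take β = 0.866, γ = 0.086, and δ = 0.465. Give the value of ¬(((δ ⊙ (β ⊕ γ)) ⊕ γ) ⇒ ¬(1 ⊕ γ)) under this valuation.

β ⊕ γ = min(1, 0.866 + 0.086) = min(1, 0.952) = 0.952
δ ⊙ (β ⊕ γ) = max(0, 0.465 + 0.952 − 1) = max(0, 0.417) = 0.417
(δ ⊙ (β ⊕ γ)) ⊕ γ = min(1, 0.417 + 0.086) = min(1, 0.503) = 0.503
1 ⊕ γ = min(1, 1.000 + 0.086) = min(1, 1.086) = 1.000
¬(1 ⊕ γ) = 1 − 1.000 = 0.000
((δ ⊙ (β ⊕ γ)) ⊕ γ) ⇒ ¬(1 ⊕ γ) = min(1, 1 − 0.503 + 0.000) = min(1, 0.497) = 0.497
¬(((δ ⊙ (β ⊕ γ)) ⊕ γ) ⇒ ¬(1 ⊕ γ)) = 1 − 0.497 = 0.503

0.503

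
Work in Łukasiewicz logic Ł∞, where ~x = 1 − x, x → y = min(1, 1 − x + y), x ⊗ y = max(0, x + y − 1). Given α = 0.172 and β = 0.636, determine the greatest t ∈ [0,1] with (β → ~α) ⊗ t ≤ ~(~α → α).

~α = 1 − 0.172 = 0.828
β → ~α = min(1, 1 − 0.636 + 0.828) = min(1, 1.192) = 1.000
So the left factor is β → ~α = 1.000.
~α → α = min(1, 1 − 0.828 + 0.172) = min(1, 0.344) = 0.344
~(~α → α) = 1 − 0.344 = 0.656
So the right-hand bound is ~(~α → α) = 0.656.
The residuum of the Łukasiewicz t-norm gives the supremum: min(1, 1 − 1.000 + 0.656).
1 − 1.000 + 0.656 = 0.656, so t = min(1, 0.656) = 0.656.
Check: 1.000 ⊗ 0.656 = max(0, 0.656) = 0.656 ≤ 0.656.

0.656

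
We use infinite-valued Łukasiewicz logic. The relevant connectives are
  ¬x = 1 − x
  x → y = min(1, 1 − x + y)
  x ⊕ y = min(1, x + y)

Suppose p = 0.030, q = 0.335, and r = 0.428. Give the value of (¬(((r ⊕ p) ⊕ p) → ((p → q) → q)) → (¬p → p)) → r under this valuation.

0.521

r ⊕ p = min(1, 0.428 + 0.030) = min(1, 0.458) = 0.458
(r ⊕ p) ⊕ p = min(1, 0.458 + 0.030) = min(1, 0.488) = 0.488
p → q = min(1, 1 − 0.030 + 0.335) = min(1, 1.305) = 1.000
(p → q) → q = min(1, 1 − 1.000 + 0.335) = min(1, 0.335) = 0.335
((r ⊕ p) ⊕ p) → ((p → q) → q) = min(1, 1 − 0.488 + 0.335) = min(1, 0.847) = 0.847
¬(((r ⊕ p) ⊕ p) → ((p → q) → q)) = 1 − 0.847 = 0.153
¬p = 1 − 0.030 = 0.970
¬p → p = min(1, 1 − 0.970 + 0.030) = min(1, 0.060) = 0.060
¬(((r ⊕ p) ⊕ p) → ((p → q) → q)) → (¬p → p) = min(1, 1 − 0.153 + 0.060) = min(1, 0.907) = 0.907
(¬(((r ⊕ p) ⊕ p) → ((p → q) → q)) → (¬p → p)) → r = min(1, 1 − 0.907 + 0.428) = min(1, 0.521) = 0.521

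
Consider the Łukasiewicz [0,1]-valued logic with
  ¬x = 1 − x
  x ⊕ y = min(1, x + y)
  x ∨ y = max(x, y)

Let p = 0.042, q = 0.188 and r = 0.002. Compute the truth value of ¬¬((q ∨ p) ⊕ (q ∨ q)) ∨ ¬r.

0.998

q ∨ p = max(0.188, 0.042) = 0.188
q ∨ q = max(0.188, 0.188) = 0.188
(q ∨ p) ⊕ (q ∨ q) = min(1, 0.188 + 0.188) = min(1, 0.376) = 0.376
¬((q ∨ p) ⊕ (q ∨ q)) = 1 − 0.376 = 0.624
¬¬((q ∨ p) ⊕ (q ∨ q)) = 1 − 0.624 = 0.376
¬r = 1 − 0.002 = 0.998
¬¬((q ∨ p) ⊕ (q ∨ q)) ∨ ¬r = max(0.376, 0.998) = 0.998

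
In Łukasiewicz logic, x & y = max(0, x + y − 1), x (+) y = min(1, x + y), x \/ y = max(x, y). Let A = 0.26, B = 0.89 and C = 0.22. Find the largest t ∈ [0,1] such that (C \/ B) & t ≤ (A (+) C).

C \/ B = max(0.22, 0.89) = 0.89
So the left factor is C \/ B = 0.89.
A (+) C = min(1, 0.26 + 0.22) = min(1, 0.48) = 0.48
So the right-hand bound is A (+) C = 0.48.
The residuum of the Łukasiewicz t-norm gives the supremum: min(1, 1 − 0.89 + 0.48).
1 − 0.89 + 0.48 = 0.59, so t = min(1, 0.59) = 0.59.
Check: 0.89 & 0.59 = max(0, 0.48) = 0.48 ≤ 0.48.

0.59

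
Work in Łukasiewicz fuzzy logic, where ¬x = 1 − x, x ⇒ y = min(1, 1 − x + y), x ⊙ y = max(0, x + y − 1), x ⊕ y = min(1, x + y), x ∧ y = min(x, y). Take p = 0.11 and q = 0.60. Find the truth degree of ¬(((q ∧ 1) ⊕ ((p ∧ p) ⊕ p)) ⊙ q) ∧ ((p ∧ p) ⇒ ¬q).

q ∧ 1 = min(0.60, 1.00) = 0.60
p ∧ p = min(0.11, 0.11) = 0.11
(p ∧ p) ⊕ p = min(1, 0.11 + 0.11) = min(1, 0.22) = 0.22
(q ∧ 1) ⊕ ((p ∧ p) ⊕ p) = min(1, 0.60 + 0.22) = min(1, 0.82) = 0.82
((q ∧ 1) ⊕ ((p ∧ p) ⊕ p)) ⊙ q = max(0, 0.82 + 0.60 − 1) = max(0, 0.42) = 0.42
¬(((q ∧ 1) ⊕ ((p ∧ p) ⊕ p)) ⊙ q) = 1 − 0.42 = 0.58
¬q = 1 − 0.60 = 0.40
(p ∧ p) ⇒ ¬q = min(1, 1 − 0.11 + 0.40) = min(1, 1.29) = 1.00
¬(((q ∧ 1) ⊕ ((p ∧ p) ⊕ p)) ⊙ q) ∧ ((p ∧ p) ⇒ ¬q) = min(0.58, 1.00) = 0.58

0.58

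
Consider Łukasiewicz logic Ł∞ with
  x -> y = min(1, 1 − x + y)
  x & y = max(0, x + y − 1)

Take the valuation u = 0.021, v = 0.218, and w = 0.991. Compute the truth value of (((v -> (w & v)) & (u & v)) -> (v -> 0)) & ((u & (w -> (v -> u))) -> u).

w & v = max(0, 0.991 + 0.218 − 1) = max(0, 0.209) = 0.209
v -> (w & v) = min(1, 1 − 0.218 + 0.209) = min(1, 0.991) = 0.991
u & v = max(0, 0.021 + 0.218 − 1) = max(0, -0.761) = 0.000
(v -> (w & v)) & (u & v) = max(0, 0.991 + 0.000 − 1) = max(0, -0.009) = 0.000
v -> 0 = min(1, 1 − 0.218 + 0.000) = min(1, 0.782) = 0.782
((v -> (w & v)) & (u & v)) -> (v -> 0) = min(1, 1 − 0.000 + 0.782) = min(1, 1.782) = 1.000
v -> u = min(1, 1 − 0.218 + 0.021) = min(1, 0.803) = 0.803
w -> (v -> u) = min(1, 1 − 0.991 + 0.803) = min(1, 0.812) = 0.812
u & (w -> (v -> u)) = max(0, 0.021 + 0.812 − 1) = max(0, -0.167) = 0.000
(u & (w -> (v -> u))) -> u = min(1, 1 − 0.000 + 0.021) = min(1, 1.021) = 1.000
(((v -> (w & v)) & (u & v)) -> (v -> 0)) & ((u & (w -> (v -> u))) -> u) = max(0, 1.000 + 1.000 − 1) = max(0, 1.000) = 1.000

1.000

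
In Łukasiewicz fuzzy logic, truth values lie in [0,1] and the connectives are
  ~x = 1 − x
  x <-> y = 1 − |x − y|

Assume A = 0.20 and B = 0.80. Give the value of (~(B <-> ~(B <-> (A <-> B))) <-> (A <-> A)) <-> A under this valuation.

A <-> B = 1 − |0.20 − 0.80| = 1 − 0.60 = 0.40
B <-> (A <-> B) = 1 − |0.80 − 0.40| = 1 − 0.40 = 0.60
~(B <-> (A <-> B)) = 1 − 0.60 = 0.40
B <-> ~(B <-> (A <-> B)) = 1 − |0.80 − 0.40| = 1 − 0.40 = 0.60
~(B <-> ~(B <-> (A <-> B))) = 1 − 0.60 = 0.40
A <-> A = 1 − |0.20 − 0.20| = 1 − 0.00 = 1.00
~(B <-> ~(B <-> (A <-> B))) <-> (A <-> A) = 1 − |0.40 − 1.00| = 1 − 0.60 = 0.40
(~(B <-> ~(B <-> (A <-> B))) <-> (A <-> A)) <-> A = 1 − |0.40 − 0.20| = 1 − 0.20 = 0.80

0.80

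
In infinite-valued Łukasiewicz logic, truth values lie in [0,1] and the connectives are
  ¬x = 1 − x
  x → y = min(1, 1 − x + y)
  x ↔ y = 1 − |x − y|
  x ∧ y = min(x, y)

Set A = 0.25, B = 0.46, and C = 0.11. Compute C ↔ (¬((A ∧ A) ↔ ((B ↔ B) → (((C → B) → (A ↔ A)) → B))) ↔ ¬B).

0.44

A ∧ A = min(0.25, 0.25) = 0.25
B ↔ B = 1 − |0.46 − 0.46| = 1 − 0.00 = 1.00
C → B = min(1, 1 − 0.11 + 0.46) = min(1, 1.35) = 1.00
A ↔ A = 1 − |0.25 − 0.25| = 1 − 0.00 = 1.00
(C → B) → (A ↔ A) = min(1, 1 − 1.00 + 1.00) = min(1, 1.00) = 1.00
((C → B) → (A ↔ A)) → B = min(1, 1 − 1.00 + 0.46) = min(1, 0.46) = 0.46
(B ↔ B) → (((C → B) → (A ↔ A)) → B) = min(1, 1 − 1.00 + 0.46) = min(1, 0.46) = 0.46
(A ∧ A) ↔ ((B ↔ B) → (((C → B) → (A ↔ A)) → B)) = 1 − |0.25 − 0.46| = 1 − 0.21 = 0.79
¬((A ∧ A) ↔ ((B ↔ B) → (((C → B) → (A ↔ A)) → B))) = 1 − 0.79 = 0.21
¬B = 1 − 0.46 = 0.54
¬((A ∧ A) ↔ ((B ↔ B) → (((C → B) → (A ↔ A)) → B))) ↔ ¬B = 1 − |0.21 − 0.54| = 1 − 0.33 = 0.67
C ↔ (¬((A ∧ A) ↔ ((B ↔ B) → (((C → B) → (A ↔ A)) → B))) ↔ ¬B) = 1 − |0.11 − 0.67| = 1 − 0.56 = 0.44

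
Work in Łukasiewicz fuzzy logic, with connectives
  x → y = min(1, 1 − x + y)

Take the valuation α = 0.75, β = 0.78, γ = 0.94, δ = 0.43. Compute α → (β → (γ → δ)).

γ → δ = min(1, 1 − 0.94 + 0.43) = min(1, 0.49) = 0.49
β → (γ → δ) = min(1, 1 − 0.78 + 0.49) = min(1, 0.71) = 0.71
α → (β → (γ → δ)) = min(1, 1 − 0.75 + 0.71) = min(1, 0.96) = 0.96

0.96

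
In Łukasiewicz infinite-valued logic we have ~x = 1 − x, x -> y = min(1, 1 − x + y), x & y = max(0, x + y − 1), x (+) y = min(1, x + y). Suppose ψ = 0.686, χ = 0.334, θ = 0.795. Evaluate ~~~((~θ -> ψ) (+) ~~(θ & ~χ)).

0.000

~θ = 1 − 0.795 = 0.205
~θ -> ψ = min(1, 1 − 0.205 + 0.686) = min(1, 1.481) = 1.000
~χ = 1 − 0.334 = 0.666
θ & ~χ = max(0, 0.795 + 0.666 − 1) = max(0, 0.461) = 0.461
~(θ & ~χ) = 1 − 0.461 = 0.539
~~(θ & ~χ) = 1 − 0.539 = 0.461
(~θ -> ψ) (+) ~~(θ & ~χ) = min(1, 1.000 + 0.461) = min(1, 1.461) = 1.000
~((~θ -> ψ) (+) ~~(θ & ~χ)) = 1 − 1.000 = 0.000
~~((~θ -> ψ) (+) ~~(θ & ~χ)) = 1 − 0.000 = 1.000
~~~((~θ -> ψ) (+) ~~(θ & ~χ)) = 1 − 1.000 = 0.000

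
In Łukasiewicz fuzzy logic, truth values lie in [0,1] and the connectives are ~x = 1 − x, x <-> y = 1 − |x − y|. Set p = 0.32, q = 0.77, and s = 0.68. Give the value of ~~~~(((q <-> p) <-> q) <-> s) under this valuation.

0.90

q <-> p = 1 − |0.77 − 0.32| = 1 − 0.45 = 0.55
(q <-> p) <-> q = 1 − |0.55 − 0.77| = 1 − 0.22 = 0.78
((q <-> p) <-> q) <-> s = 1 − |0.78 − 0.68| = 1 − 0.10 = 0.90
~(((q <-> p) <-> q) <-> s) = 1 − 0.90 = 0.10
~~(((q <-> p) <-> q) <-> s) = 1 − 0.10 = 0.90
~~~(((q <-> p) <-> q) <-> s) = 1 − 0.90 = 0.10
~~~~(((q <-> p) <-> q) <-> s) = 1 − 0.10 = 0.90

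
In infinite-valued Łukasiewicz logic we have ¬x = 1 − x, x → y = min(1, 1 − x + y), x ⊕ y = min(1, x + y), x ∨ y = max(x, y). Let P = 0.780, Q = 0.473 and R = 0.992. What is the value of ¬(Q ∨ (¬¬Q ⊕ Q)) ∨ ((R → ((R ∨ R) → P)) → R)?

¬Q = 1 − 0.473 = 0.527
¬¬Q = 1 − 0.527 = 0.473
¬¬Q ⊕ Q = min(1, 0.473 + 0.473) = min(1, 0.946) = 0.946
Q ∨ (¬¬Q ⊕ Q) = max(0.473, 0.946) = 0.946
¬(Q ∨ (¬¬Q ⊕ Q)) = 1 − 0.946 = 0.054
R ∨ R = max(0.992, 0.992) = 0.992
(R ∨ R) → P = min(1, 1 − 0.992 + 0.780) = min(1, 0.788) = 0.788
R → ((R ∨ R) → P) = min(1, 1 − 0.992 + 0.788) = min(1, 0.796) = 0.796
(R → ((R ∨ R) → P)) → R = min(1, 1 − 0.796 + 0.992) = min(1, 1.196) = 1.000
¬(Q ∨ (¬¬Q ⊕ Q)) ∨ ((R → ((R ∨ R) → P)) → R) = max(0.054, 1.000) = 1.000

1.000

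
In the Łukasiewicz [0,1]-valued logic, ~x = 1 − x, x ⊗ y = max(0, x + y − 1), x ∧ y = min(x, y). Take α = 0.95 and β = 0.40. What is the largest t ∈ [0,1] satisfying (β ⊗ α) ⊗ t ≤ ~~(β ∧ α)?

β ⊗ α = max(0, 0.40 + 0.95 − 1) = max(0, 0.35) = 0.35
So the left factor is β ⊗ α = 0.35.
β ∧ α = min(0.40, 0.95) = 0.40
~(β ∧ α) = 1 − 0.40 = 0.60
~~(β ∧ α) = 1 − 0.60 = 0.40
So the right-hand bound is ~~(β ∧ α) = 0.40.
The residuum of the Łukasiewicz t-norm gives the supremum: min(1, 1 − 0.35 + 0.40).
1 − 0.35 + 0.40 = 1.05, so t = min(1, 1.05) = 1.00.
Check: 0.35 ⊗ 1.00 = max(0, 0.35) = 0.35 ≤ 0.40.

1.00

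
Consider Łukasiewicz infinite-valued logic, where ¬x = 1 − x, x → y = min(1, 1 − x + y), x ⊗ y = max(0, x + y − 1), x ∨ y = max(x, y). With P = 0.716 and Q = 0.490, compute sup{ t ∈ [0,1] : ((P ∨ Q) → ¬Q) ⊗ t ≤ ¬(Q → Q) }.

0.206

P ∨ Q = max(0.716, 0.490) = 0.716
¬Q = 1 − 0.490 = 0.510
(P ∨ Q) → ¬Q = min(1, 1 − 0.716 + 0.510) = min(1, 0.794) = 0.794
So the left factor is (P ∨ Q) → ¬Q = 0.794.
Q → Q = min(1, 1 − 0.490 + 0.490) = min(1, 1.000) = 1.000
¬(Q → Q) = 1 − 1.000 = 0.000
So the right-hand bound is ¬(Q → Q) = 0.000.
The residuum of the Łukasiewicz t-norm gives the supremum: min(1, 1 − 0.794 + 0.000).
1 − 0.794 + 0.000 = 0.206, so t = min(1, 0.206) = 0.206.
Check: 0.794 ⊗ 0.206 = max(0, 0.000) = 0.000 ≤ 0.000.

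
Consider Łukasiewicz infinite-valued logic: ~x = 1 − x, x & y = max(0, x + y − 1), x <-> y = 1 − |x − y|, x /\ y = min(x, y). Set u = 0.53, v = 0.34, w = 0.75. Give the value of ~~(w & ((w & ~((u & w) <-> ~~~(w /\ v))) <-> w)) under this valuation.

0.13

u & w = max(0, 0.53 + 0.75 − 1) = max(0, 0.28) = 0.28
w /\ v = min(0.75, 0.34) = 0.34
~(w /\ v) = 1 − 0.34 = 0.66
~~(w /\ v) = 1 − 0.66 = 0.34
~~~(w /\ v) = 1 − 0.34 = 0.66
(u & w) <-> ~~~(w /\ v) = 1 − |0.28 − 0.66| = 1 − 0.38 = 0.62
~((u & w) <-> ~~~(w /\ v)) = 1 − 0.62 = 0.38
w & ~((u & w) <-> ~~~(w /\ v)) = max(0, 0.75 + 0.38 − 1) = max(0, 0.13) = 0.13
(w & ~((u & w) <-> ~~~(w /\ v))) <-> w = 1 − |0.13 − 0.75| = 1 − 0.62 = 0.38
w & ((w & ~((u & w) <-> ~~~(w /\ v))) <-> w) = max(0, 0.75 + 0.38 − 1) = max(0, 0.13) = 0.13
~(w & ((w & ~((u & w) <-> ~~~(w /\ v))) <-> w)) = 1 − 0.13 = 0.87
~~(w & ((w & ~((u & w) <-> ~~~(w /\ v))) <-> w)) = 1 − 0.87 = 0.13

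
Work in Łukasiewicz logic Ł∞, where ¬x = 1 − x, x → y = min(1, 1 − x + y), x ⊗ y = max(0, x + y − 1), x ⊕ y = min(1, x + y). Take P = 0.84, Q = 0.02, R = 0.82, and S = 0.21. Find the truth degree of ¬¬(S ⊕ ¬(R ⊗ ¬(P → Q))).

P → Q = min(1, 1 − 0.84 + 0.02) = min(1, 0.18) = 0.18
¬(P → Q) = 1 − 0.18 = 0.82
R ⊗ ¬(P → Q) = max(0, 0.82 + 0.82 − 1) = max(0, 0.64) = 0.64
¬(R ⊗ ¬(P → Q)) = 1 − 0.64 = 0.36
S ⊕ ¬(R ⊗ ¬(P → Q)) = min(1, 0.21 + 0.36) = min(1, 0.57) = 0.57
¬(S ⊕ ¬(R ⊗ ¬(P → Q))) = 1 − 0.57 = 0.43
¬¬(S ⊕ ¬(R ⊗ ¬(P → Q))) = 1 − 0.43 = 0.57

0.57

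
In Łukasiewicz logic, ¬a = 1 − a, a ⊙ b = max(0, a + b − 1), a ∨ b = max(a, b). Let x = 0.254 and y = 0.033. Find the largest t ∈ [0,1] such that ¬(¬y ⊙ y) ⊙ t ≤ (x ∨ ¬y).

¬y = 1 − 0.033 = 0.967
¬y ⊙ y = max(0, 0.967 + 0.033 − 1) = max(0, 0.000) = 0.000
¬(¬y ⊙ y) = 1 − 0.000 = 1.000
So the left factor is ¬(¬y ⊙ y) = 1.000.
x ∨ ¬y = max(0.254, 0.967) = 0.967
So the right-hand bound is x ∨ ¬y = 0.967.
The residuum of the Łukasiewicz t-norm gives the supremum: min(1, 1 − 1.000 + 0.967).
1 − 1.000 + 0.967 = 0.967, so t = min(1, 0.967) = 0.967.
Check: 1.000 ⊙ 0.967 = max(0, 0.967) = 0.967 ≤ 0.967.

0.967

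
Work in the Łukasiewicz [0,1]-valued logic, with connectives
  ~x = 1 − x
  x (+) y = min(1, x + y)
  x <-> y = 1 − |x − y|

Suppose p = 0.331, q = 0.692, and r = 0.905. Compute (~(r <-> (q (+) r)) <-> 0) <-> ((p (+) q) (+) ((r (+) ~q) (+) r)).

0.905

q (+) r = min(1, 0.692 + 0.905) = min(1, 1.597) = 1.000
r <-> (q (+) r) = 1 − |0.905 − 1.000| = 1 − 0.095 = 0.905
~(r <-> (q (+) r)) = 1 − 0.905 = 0.095
~(r <-> (q (+) r)) <-> 0 = 1 − |0.095 − 0.000| = 1 − 0.095 = 0.905
p (+) q = min(1, 0.331 + 0.692) = min(1, 1.023) = 1.000
~q = 1 − 0.692 = 0.308
r (+) ~q = min(1, 0.905 + 0.308) = min(1, 1.213) = 1.000
(r (+) ~q) (+) r = min(1, 1.000 + 0.905) = min(1, 1.905) = 1.000
(p (+) q) (+) ((r (+) ~q) (+) r) = min(1, 1.000 + 1.000) = min(1, 2.000) = 1.000
(~(r <-> (q (+) r)) <-> 0) <-> ((p (+) q) (+) ((r (+) ~q) (+) r)) = 1 − |0.905 − 1.000| = 1 − 0.095 = 0.905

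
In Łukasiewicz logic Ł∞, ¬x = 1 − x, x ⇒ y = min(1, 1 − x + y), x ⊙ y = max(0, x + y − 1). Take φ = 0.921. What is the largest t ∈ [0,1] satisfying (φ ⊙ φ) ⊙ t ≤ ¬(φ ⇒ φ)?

φ ⊙ φ = max(0, 0.921 + 0.921 − 1) = max(0, 0.842) = 0.842
So the left factor is φ ⊙ φ = 0.842.
φ ⇒ φ = min(1, 1 − 0.921 + 0.921) = min(1, 1.000) = 1.000
¬(φ ⇒ φ) = 1 − 1.000 = 0.000
So the right-hand bound is ¬(φ ⇒ φ) = 0.000.
The residuum of the Łukasiewicz t-norm gives the supremum: min(1, 1 − 0.842 + 0.000).
1 − 0.842 + 0.000 = 0.158, so t = min(1, 0.158) = 0.158.
Check: 0.842 ⊙ 0.158 = max(0, 0.000) = 0.000 ≤ 0.000.

0.158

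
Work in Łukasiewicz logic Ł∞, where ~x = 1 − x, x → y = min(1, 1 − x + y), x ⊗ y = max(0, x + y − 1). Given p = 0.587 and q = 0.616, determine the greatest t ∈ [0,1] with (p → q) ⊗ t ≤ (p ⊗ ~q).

p → q = min(1, 1 − 0.587 + 0.616) = min(1, 1.029) = 1.000
So the left factor is p → q = 1.000.
~q = 1 − 0.616 = 0.384
p ⊗ ~q = max(0, 0.587 + 0.384 − 1) = max(0, -0.029) = 0.000
So the right-hand bound is p ⊗ ~q = 0.000.
The residuum of the Łukasiewicz t-norm gives the supremum: min(1, 1 − 1.000 + 0.000).
1 − 1.000 + 0.000 = 0.000, so t = min(1, 0.000) = 0.000.
Check: 1.000 ⊗ 0.000 = max(0, 0.000) = 0.000 ≤ 0.000.

0.000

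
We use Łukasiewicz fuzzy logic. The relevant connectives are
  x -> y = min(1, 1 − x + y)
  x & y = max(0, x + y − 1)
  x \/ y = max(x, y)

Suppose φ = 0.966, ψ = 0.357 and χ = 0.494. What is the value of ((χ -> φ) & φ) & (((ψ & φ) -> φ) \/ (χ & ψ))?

0.966

χ -> φ = min(1, 1 − 0.494 + 0.966) = min(1, 1.472) = 1.000
(χ -> φ) & φ = max(0, 1.000 + 0.966 − 1) = max(0, 0.966) = 0.966
ψ & φ = max(0, 0.357 + 0.966 − 1) = max(0, 0.323) = 0.323
(ψ & φ) -> φ = min(1, 1 − 0.323 + 0.966) = min(1, 1.643) = 1.000
χ & ψ = max(0, 0.494 + 0.357 − 1) = max(0, -0.149) = 0.000
((ψ & φ) -> φ) \/ (χ & ψ) = max(1.000, 0.000) = 1.000
((χ -> φ) & φ) & (((ψ & φ) -> φ) \/ (χ & ψ)) = max(0, 0.966 + 1.000 − 1) = max(0, 0.966) = 0.966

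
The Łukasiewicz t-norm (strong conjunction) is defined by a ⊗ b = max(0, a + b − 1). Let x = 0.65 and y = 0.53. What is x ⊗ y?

0.18

x ⊗ y = max(0, 0.65 + 0.53 − 1) = max(0, 0.18) = 0.18
For comparison, the Gödel (minimum) t-norm min(a, b) would give 0.53.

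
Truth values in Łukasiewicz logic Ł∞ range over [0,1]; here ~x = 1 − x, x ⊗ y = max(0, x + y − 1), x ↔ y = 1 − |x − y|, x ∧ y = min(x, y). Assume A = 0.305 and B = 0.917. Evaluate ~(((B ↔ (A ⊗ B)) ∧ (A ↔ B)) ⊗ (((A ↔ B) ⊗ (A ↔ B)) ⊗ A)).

A ⊗ B = max(0, 0.305 + 0.917 − 1) = max(0, 0.222) = 0.222
B ↔ (A ⊗ B) = 1 − |0.917 − 0.222| = 1 − 0.695 = 0.305
A ↔ B = 1 − |0.305 − 0.917| = 1 − 0.612 = 0.388
(B ↔ (A ⊗ B)) ∧ (A ↔ B) = min(0.305, 0.388) = 0.305
(A ↔ B) ⊗ (A ↔ B) = max(0, 0.388 + 0.388 − 1) = max(0, -0.224) = 0.000
((A ↔ B) ⊗ (A ↔ B)) ⊗ A = max(0, 0.000 + 0.305 − 1) = max(0, -0.695) = 0.000
((B ↔ (A ⊗ B)) ∧ (A ↔ B)) ⊗ (((A ↔ B) ⊗ (A ↔ B)) ⊗ A) = max(0, 0.305 + 0.000 − 1) = max(0, -0.695) = 0.000
~(((B ↔ (A ⊗ B)) ∧ (A ↔ B)) ⊗ (((A ↔ B) ⊗ (A ↔ B)) ⊗ A)) = 1 − 0.000 = 1.000

1.000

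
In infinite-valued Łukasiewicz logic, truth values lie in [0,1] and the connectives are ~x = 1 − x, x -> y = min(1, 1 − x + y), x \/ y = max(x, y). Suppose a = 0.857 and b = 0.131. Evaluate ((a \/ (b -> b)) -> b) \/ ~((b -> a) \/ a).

0.131

b -> b = min(1, 1 − 0.131 + 0.131) = min(1, 1.000) = 1.000
a \/ (b -> b) = max(0.857, 1.000) = 1.000
(a \/ (b -> b)) -> b = min(1, 1 − 1.000 + 0.131) = min(1, 0.131) = 0.131
b -> a = min(1, 1 − 0.131 + 0.857) = min(1, 1.726) = 1.000
(b -> a) \/ a = max(1.000, 0.857) = 1.000
~((b -> a) \/ a) = 1 − 1.000 = 0.000
((a \/ (b -> b)) -> b) \/ ~((b -> a) \/ a) = max(0.131, 0.000) = 0.131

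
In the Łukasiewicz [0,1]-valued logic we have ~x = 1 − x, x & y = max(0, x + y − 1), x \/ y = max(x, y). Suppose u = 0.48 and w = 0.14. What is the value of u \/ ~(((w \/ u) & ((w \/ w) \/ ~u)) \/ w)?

0.86

w \/ u = max(0.14, 0.48) = 0.48
w \/ w = max(0.14, 0.14) = 0.14
~u = 1 − 0.48 = 0.52
(w \/ w) \/ ~u = max(0.14, 0.52) = 0.52
(w \/ u) & ((w \/ w) \/ ~u) = max(0, 0.48 + 0.52 − 1) = max(0, 0.00) = 0.00
((w \/ u) & ((w \/ w) \/ ~u)) \/ w = max(0.00, 0.14) = 0.14
~(((w \/ u) & ((w \/ w) \/ ~u)) \/ w) = 1 − 0.14 = 0.86
u \/ ~(((w \/ u) & ((w \/ w) \/ ~u)) \/ w) = max(0.48, 0.86) = 0.86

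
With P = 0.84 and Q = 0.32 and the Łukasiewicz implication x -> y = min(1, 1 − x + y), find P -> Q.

P -> Q = min(1, 1 − 0.84 + 0.32) = min(1, 0.48) = 0.48
For comparison, the Gödel implication (1 if x ≤ y else y) would give 0.32.

0.48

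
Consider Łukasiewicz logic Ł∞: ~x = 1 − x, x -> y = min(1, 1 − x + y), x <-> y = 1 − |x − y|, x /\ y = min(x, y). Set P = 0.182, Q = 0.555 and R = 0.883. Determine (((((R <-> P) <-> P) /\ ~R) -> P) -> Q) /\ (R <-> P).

0.299

R <-> P = 1 − |0.883 − 0.182| = 1 − 0.701 = 0.299
(R <-> P) <-> P = 1 − |0.299 − 0.182| = 1 − 0.117 = 0.883
~R = 1 − 0.883 = 0.117
((R <-> P) <-> P) /\ ~R = min(0.883, 0.117) = 0.117
(((R <-> P) <-> P) /\ ~R) -> P = min(1, 1 − 0.117 + 0.182) = min(1, 1.065) = 1.000
((((R <-> P) <-> P) /\ ~R) -> P) -> Q = min(1, 1 − 1.000 + 0.555) = min(1, 0.555) = 0.555
(((((R <-> P) <-> P) /\ ~R) -> P) -> Q) /\ (R <-> P) = min(0.555, 0.299) = 0.299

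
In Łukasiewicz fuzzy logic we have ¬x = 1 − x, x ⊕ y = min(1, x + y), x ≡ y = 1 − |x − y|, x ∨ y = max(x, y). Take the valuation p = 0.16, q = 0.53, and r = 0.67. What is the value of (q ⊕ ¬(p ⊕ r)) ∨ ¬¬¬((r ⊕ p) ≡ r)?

p ⊕ r = min(1, 0.16 + 0.67) = min(1, 0.83) = 0.83
¬(p ⊕ r) = 1 − 0.83 = 0.17
q ⊕ ¬(p ⊕ r) = min(1, 0.53 + 0.17) = min(1, 0.70) = 0.70
r ⊕ p = min(1, 0.67 + 0.16) = min(1, 0.83) = 0.83
(r ⊕ p) ≡ r = 1 − |0.83 − 0.67| = 1 − 0.16 = 0.84
¬((r ⊕ p) ≡ r) = 1 − 0.84 = 0.16
¬¬((r ⊕ p) ≡ r) = 1 − 0.16 = 0.84
¬¬¬((r ⊕ p) ≡ r) = 1 − 0.84 = 0.16
(q ⊕ ¬(p ⊕ r)) ∨ ¬¬¬((r ⊕ p) ≡ r) = max(0.70, 0.16) = 0.70

0.70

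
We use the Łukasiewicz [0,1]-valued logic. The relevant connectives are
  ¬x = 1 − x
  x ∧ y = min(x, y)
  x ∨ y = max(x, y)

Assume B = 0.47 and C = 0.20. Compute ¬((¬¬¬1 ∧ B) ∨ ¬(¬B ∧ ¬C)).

0.53

¬1 = 1 − 1.00 = 0.00
¬¬1 = 1 − 0.00 = 1.00
¬¬¬1 = 1 − 1.00 = 0.00
¬¬¬1 ∧ B = min(0.00, 0.47) = 0.00
¬B = 1 − 0.47 = 0.53
¬C = 1 − 0.20 = 0.80
¬B ∧ ¬C = min(0.53, 0.80) = 0.53
¬(¬B ∧ ¬C) = 1 − 0.53 = 0.47
(¬¬¬1 ∧ B) ∨ ¬(¬B ∧ ¬C) = max(0.00, 0.47) = 0.47
¬((¬¬¬1 ∧ B) ∨ ¬(¬B ∧ ¬C)) = 1 − 0.47 = 0.53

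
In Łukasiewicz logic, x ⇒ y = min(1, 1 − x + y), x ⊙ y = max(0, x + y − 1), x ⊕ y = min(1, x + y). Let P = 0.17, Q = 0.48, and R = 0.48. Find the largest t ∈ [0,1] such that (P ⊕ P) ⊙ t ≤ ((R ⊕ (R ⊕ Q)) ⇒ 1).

1.00

P ⊕ P = min(1, 0.17 + 0.17) = min(1, 0.34) = 0.34
So the left factor is P ⊕ P = 0.34.
R ⊕ Q = min(1, 0.48 + 0.48) = min(1, 0.96) = 0.96
R ⊕ (R ⊕ Q) = min(1, 0.48 + 0.96) = min(1, 1.44) = 1.00
(R ⊕ (R ⊕ Q)) ⇒ 1 = min(1, 1 − 1.00 + 1.00) = min(1, 1.00) = 1.00
So the right-hand bound is (R ⊕ (R ⊕ Q)) ⇒ 1 = 1.00.
The residuum of the Łukasiewicz t-norm gives the supremum: min(1, 1 − 0.34 + 1.00).
1 − 0.34 + 1.00 = 1.66, so t = min(1, 1.66) = 1.00.
Check: 0.34 ⊙ 1.00 = max(0, 0.34) = 0.34 ≤ 1.00.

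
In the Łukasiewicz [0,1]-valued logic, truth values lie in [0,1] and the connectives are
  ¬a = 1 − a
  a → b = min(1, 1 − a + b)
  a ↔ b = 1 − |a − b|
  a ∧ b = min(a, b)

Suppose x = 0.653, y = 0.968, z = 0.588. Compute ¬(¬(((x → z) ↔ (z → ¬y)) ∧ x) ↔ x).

x → z = min(1, 1 − 0.653 + 0.588) = min(1, 0.935) = 0.935
¬y = 1 − 0.968 = 0.032
z → ¬y = min(1, 1 − 0.588 + 0.032) = min(1, 0.444) = 0.444
(x → z) ↔ (z → ¬y) = 1 − |0.935 − 0.444| = 1 − 0.491 = 0.509
((x → z) ↔ (z → ¬y)) ∧ x = min(0.509, 0.653) = 0.509
¬(((x → z) ↔ (z → ¬y)) ∧ x) = 1 − 0.509 = 0.491
¬(((x → z) ↔ (z → ¬y)) ∧ x) ↔ x = 1 − |0.491 − 0.653| = 1 − 0.162 = 0.838
¬(¬(((x → z) ↔ (z → ¬y)) ∧ x) ↔ x) = 1 − 0.838 = 0.162

0.162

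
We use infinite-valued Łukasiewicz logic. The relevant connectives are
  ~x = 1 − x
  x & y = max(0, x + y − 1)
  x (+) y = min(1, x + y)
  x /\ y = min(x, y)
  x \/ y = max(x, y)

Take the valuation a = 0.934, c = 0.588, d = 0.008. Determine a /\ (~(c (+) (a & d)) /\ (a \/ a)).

0.412

a & d = max(0, 0.934 + 0.008 − 1) = max(0, -0.058) = 0.000
c (+) (a & d) = min(1, 0.588 + 0.000) = min(1, 0.588) = 0.588
~(c (+) (a & d)) = 1 − 0.588 = 0.412
a \/ a = max(0.934, 0.934) = 0.934
~(c (+) (a & d)) /\ (a \/ a) = min(0.412, 0.934) = 0.412
a /\ (~(c (+) (a & d)) /\ (a \/ a)) = min(0.934, 0.412) = 0.412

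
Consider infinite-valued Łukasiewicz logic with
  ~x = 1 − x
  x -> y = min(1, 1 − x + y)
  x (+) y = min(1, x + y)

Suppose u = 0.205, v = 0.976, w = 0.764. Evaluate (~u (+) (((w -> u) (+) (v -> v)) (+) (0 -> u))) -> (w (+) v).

1.000

~u = 1 − 0.205 = 0.795
w -> u = min(1, 1 − 0.764 + 0.205) = min(1, 0.441) = 0.441
v -> v = min(1, 1 − 0.976 + 0.976) = min(1, 1.000) = 1.000
(w -> u) (+) (v -> v) = min(1, 0.441 + 1.000) = min(1, 1.441) = 1.000
0 -> u = min(1, 1 − 0.000 + 0.205) = min(1, 1.205) = 1.000
((w -> u) (+) (v -> v)) (+) (0 -> u) = min(1, 1.000 + 1.000) = min(1, 2.000) = 1.000
~u (+) (((w -> u) (+) (v -> v)) (+) (0 -> u)) = min(1, 0.795 + 1.000) = min(1, 1.795) = 1.000
w (+) v = min(1, 0.764 + 0.976) = min(1, 1.740) = 1.000
(~u (+) (((w -> u) (+) (v -> v)) (+) (0 -> u))) -> (w (+) v) = min(1, 1 − 1.000 + 1.000) = min(1, 1.000) = 1.000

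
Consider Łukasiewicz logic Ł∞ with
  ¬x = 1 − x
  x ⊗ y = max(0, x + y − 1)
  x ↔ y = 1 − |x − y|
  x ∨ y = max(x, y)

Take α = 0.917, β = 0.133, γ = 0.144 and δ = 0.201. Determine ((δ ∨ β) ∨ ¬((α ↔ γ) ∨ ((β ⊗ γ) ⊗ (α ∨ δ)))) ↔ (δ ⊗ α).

0.345

δ ∨ β = max(0.201, 0.133) = 0.201
α ↔ γ = 1 − |0.917 − 0.144| = 1 − 0.773 = 0.227
β ⊗ γ = max(0, 0.133 + 0.144 − 1) = max(0, -0.723) = 0.000
α ∨ δ = max(0.917, 0.201) = 0.917
(β ⊗ γ) ⊗ (α ∨ δ) = max(0, 0.000 + 0.917 − 1) = max(0, -0.083) = 0.000
(α ↔ γ) ∨ ((β ⊗ γ) ⊗ (α ∨ δ)) = max(0.227, 0.000) = 0.227
¬((α ↔ γ) ∨ ((β ⊗ γ) ⊗ (α ∨ δ))) = 1 − 0.227 = 0.773
(δ ∨ β) ∨ ¬((α ↔ γ) ∨ ((β ⊗ γ) ⊗ (α ∨ δ))) = max(0.201, 0.773) = 0.773
δ ⊗ α = max(0, 0.201 + 0.917 − 1) = max(0, 0.118) = 0.118
((δ ∨ β) ∨ ¬((α ↔ γ) ∨ ((β ⊗ γ) ⊗ (α ∨ δ)))) ↔ (δ ⊗ α) = 1 − |0.773 − 0.118| = 1 − 0.655 = 0.345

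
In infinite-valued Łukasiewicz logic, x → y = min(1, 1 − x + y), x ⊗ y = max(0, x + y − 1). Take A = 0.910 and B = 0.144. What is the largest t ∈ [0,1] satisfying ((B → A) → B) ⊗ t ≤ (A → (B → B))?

B → A = min(1, 1 − 0.144 + 0.910) = min(1, 1.766) = 1.000
(B → A) → B = min(1, 1 − 1.000 + 0.144) = min(1, 0.144) = 0.144
So the left factor is (B → A) → B = 0.144.
B → B = min(1, 1 − 0.144 + 0.144) = min(1, 1.000) = 1.000
A → (B → B) = min(1, 1 − 0.910 + 1.000) = min(1, 1.090) = 1.000
So the right-hand bound is A → (B → B) = 1.000.
The residuum of the Łukasiewicz t-norm gives the supremum: min(1, 1 − 0.144 + 1.000).
1 − 0.144 + 1.000 = 1.856, so t = min(1, 1.856) = 1.000.
Check: 0.144 ⊗ 1.000 = max(0, 0.144) = 0.144 ≤ 1.000.

1.000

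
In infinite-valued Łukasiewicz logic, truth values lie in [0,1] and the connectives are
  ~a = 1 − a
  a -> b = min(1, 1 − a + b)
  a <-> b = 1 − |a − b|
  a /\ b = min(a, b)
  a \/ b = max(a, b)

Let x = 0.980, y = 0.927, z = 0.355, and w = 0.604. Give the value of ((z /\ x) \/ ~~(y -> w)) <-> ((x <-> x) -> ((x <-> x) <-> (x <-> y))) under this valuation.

z /\ x = min(0.355, 0.980) = 0.355
y -> w = min(1, 1 − 0.927 + 0.604) = min(1, 0.677) = 0.677
~(y -> w) = 1 − 0.677 = 0.323
~~(y -> w) = 1 − 0.323 = 0.677
(z /\ x) \/ ~~(y -> w) = max(0.355, 0.677) = 0.677
x <-> x = 1 − |0.980 − 0.980| = 1 − 0.000 = 1.000
x <-> y = 1 − |0.980 − 0.927| = 1 − 0.053 = 0.947
(x <-> x) <-> (x <-> y) = 1 − |1.000 − 0.947| = 1 − 0.053 = 0.947
(x <-> x) -> ((x <-> x) <-> (x <-> y)) = min(1, 1 − 1.000 + 0.947) = min(1, 0.947) = 0.947
((z /\ x) \/ ~~(y -> w)) <-> ((x <-> x) -> ((x <-> x) <-> (x <-> y))) = 1 − |0.677 − 0.947| = 1 − 0.270 = 0.730

0.730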